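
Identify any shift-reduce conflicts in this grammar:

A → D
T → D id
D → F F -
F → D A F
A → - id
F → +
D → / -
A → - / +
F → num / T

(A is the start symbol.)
Yes — I5: [A → D .] vs [A → . - / +]; I14: [F → D A F .] vs [D → . / -]

A shift-reduce conflict occurs when an LR(0) state has both:
  - a complete (reduce) item [A → α .] (dot at the end), and
  - a shift item [B → β . c γ] (dot before a terminal).

Augment with A' → A and build the canonical LR(0) collection (I0 = CLOSURE({[A' → . A]}), then GOTO on every symbol after a dot until no new states appear). It has 21 states:
  I0: { [A → . - / +], [A → . - id], [A → . D], [A' → . A], [D → . / -], [D → . F F -], [F → . +], [F → . D A F], [F → . num / T] }  — shift
  I1: { [F → + .] }  — reduce
  I2: { [A → - . / +], [A → - . id] }  — shift
  I3: { [D → / . -] }  — shift
  I4: { [A' → A .] }  — accept
  I5: { [A → . - / +], [A → . - id], [A → . D], [A → D .], [D → . / -], [D → . F F -], [F → . +], [F → . D A F], [F → . num / T], [F → D . A F] }  — shift, reduce
  I6: { [D → . / -], [D → . F F -], [D → F . F -], [F → . +], [F → . D A F], [F → . num / T] }  — shift
  I7: { [F → num . / T] }  — shift
  I8: { [D → . / -], [D → . F F -], [F → . +], [F → . D A F], [F → . num / T], [F → num / . T], [T → . D id] }  — shift
  I9: { [A → . - / +], [A → . - id], [A → . D], [D → . / -], [D → . F F -], [F → . +], [F → . D A F], [F → . num / T], [F → D . A F], [T → D . id] }  — shift
  I10: { [F → num / T .] }  — reduce
  I11: { [D → . / -], [D → . F F -], [F → . +], [F → . D A F], [F → . num / T], [F → D A . F] }  — shift
  I12: { [T → D id .] }  — reduce
  I13: { [A → . - / +], [A → . - id], [A → . D], [D → . / -], [D → . F F -], [F → . +], [F → . D A F], [F → . num / T], [F → D . A F] }  — shift
  I14: { [D → . / -], [D → . F F -], [D → F . F -], [F → . +], [F → . D A F], [F → . num / T], [F → D A F .] }  — shift, reduce
  I15: { [D → . / -], [D → . F F -], [D → F . F -], [D → F F . -], [F → . +], [F → . D A F], [F → . num / T] }  — shift
  I16: { [D → F F - .] }  — reduce
  I17: { [D → / - .] }  — reduce
  I18: { [A → - / . +] }  — shift
  I19: { [A → - id .] }  — reduce
  I20: { [A → - / + .] }  — reduce

I5 contains reduce item [A → D .] and shift items [A → . - / +], [A → . - id], [D → . / -], [F → . +], [F → . num / T] — shift-reduce conflict.
I14 contains reduce item [F → D A F .] and shift items [D → . / -], [F → . +], [F → . num / T] — shift-reduce conflict.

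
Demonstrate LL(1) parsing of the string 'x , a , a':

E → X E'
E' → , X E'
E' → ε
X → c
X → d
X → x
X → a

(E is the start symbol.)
Stack is shown with the top on the left.

Stack     Input        Action
-----------------------------
E $       x , a , a $  output E → X E'
X E' $    x , a , a $  output X → x
x E' $    x , a , a $  match 'x'
E' $      , a , a $    output E' → , X E'
, X E' $  , a , a $    match ','
X E' $    a , a $      output X → a
a E' $    a , a $      match 'a'
E' $      , a $        output E' → , X E'
, X E' $  , a $        match ','
X E' $    a $          output X → a
a E' $    a $          match 'a'
E' $      $            output E' → ε
$         $            accept

The string is accepted.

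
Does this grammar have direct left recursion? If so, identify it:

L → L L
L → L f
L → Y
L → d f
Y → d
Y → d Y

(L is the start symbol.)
Yes, L is left-recursive

L → L L: LEFT RECURSIVE (starts with L)
L → L f: LEFT RECURSIVE (starts with L)
L → Y: starts with Y
L → d f: starts with d
Y → d: starts with d
Y → d Y: starts with d

The grammar has direct left recursion on: L.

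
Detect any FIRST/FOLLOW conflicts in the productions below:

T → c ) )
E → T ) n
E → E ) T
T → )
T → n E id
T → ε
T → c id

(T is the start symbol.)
Yes. T → ')' with FOLLOW(T) on { ')' }

Nullable non-terminals: T.

T: nullable alternative(s) T → ε; FOLLOW(T) = { $, ')', 'id' }
  T → c ) ): FIRST \ {ε} = { 'c' } — disjoint from FOLLOW(T)
  T → ): FIRST \ {ε} = { ')' } — overlaps FOLLOW(T) on { ')' }: CONFLICT
  T → n E id: FIRST \ {ε} = { 'n' } — disjoint from FOLLOW(T)
  T → ε: FIRST \ {ε} = { } — this is the only nullable alternative, skip
  T → c id: FIRST \ {ε} = { 'c' } — disjoint from FOLLOW(T)

E has no nullable alternative, so no FIRST/FOLLOW check is needed there.

So the grammar has 1 FIRST/FOLLOW conflict (marked CONFLICT above).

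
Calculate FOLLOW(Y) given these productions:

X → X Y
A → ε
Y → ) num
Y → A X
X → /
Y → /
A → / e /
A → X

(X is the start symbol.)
{ $, ')', '/' }

In X → X Y: Y is at the end, add FOLLOW(X)

The FOLLOW sets referred to above (computed the same way, to a fixed point):
  FOLLOW(X) = { $, ')', '/' }

Taking the union: FOLLOW(Y) = { $, ')', '/' }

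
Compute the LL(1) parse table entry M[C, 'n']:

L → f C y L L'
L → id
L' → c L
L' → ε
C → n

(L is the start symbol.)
To find M[C, 'n'], we find productions for C where 'n' is in the predict set (PREDICT(N → α) = (FIRST(α) \ {ε}) ∪ (FOLLOW(N) if α ⇒* ε)).

C → n: PREDICT = { 'n' }
  'n' is in predict set, so this production goes in M[C, 'n']

M[C, 'n'] = C → n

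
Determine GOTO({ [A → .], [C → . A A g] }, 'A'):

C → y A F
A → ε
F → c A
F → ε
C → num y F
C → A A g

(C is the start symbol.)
{ [A → .], [C → A . A g] }

GOTO(I, 'A') = CLOSURE({ [A → αX.β] : [A → α.Xβ] ∈ I, X = 'A' })

Items with dot before 'A', with the dot advanced:
  [C → . A A g] → [C → A . A g]
Closure of the advanced items:
  [C → A . A g] has the dot before A: add [A → .]

GOTO = { [A → .], [C → A . A g] }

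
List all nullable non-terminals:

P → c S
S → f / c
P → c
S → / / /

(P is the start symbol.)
None

There are no ε-productions, so no non-terminal can derive ε.
No non-terminals are nullable.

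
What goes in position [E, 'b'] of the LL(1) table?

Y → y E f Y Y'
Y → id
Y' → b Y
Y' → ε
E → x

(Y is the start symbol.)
To find M[E, 'b'], we find productions for E where 'b' is in the predict set (PREDICT(N → α) = (FIRST(α) \ {ε}) ∪ (FOLLOW(N) if α ⇒* ε)).

E → x: PREDICT = { 'x' }

M[E, 'b'] is empty (no production applies)

Answer: Empty (error entry)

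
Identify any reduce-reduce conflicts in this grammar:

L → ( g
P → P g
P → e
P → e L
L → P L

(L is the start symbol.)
Augment with L' → L and build the canonical LR(0) collection (I0 = CLOSURE({[L' → . L]}), then GOTO on every symbol after a dot until no new states appear). It has 9 states:
  I0: { [L → . ( g], [L → . P L], [L' → . L], [P → . P g], [P → . e L], [P → . e] }  — shift
  I1: { [L → ( . g] }  — shift
  I2: { [L' → L .] }  — accept
  I3: { [L → . ( g], [L → . P L], [L → P . L], [P → . P g], [P → . e L], [P → . e], [P → P . g] }  — shift
  I4: { [L → . ( g], [L → . P L], [P → . P g], [P → . e L], [P → . e], [P → e . L], [P → e .] }  — shift, reduce
  I5: { [P → e L .] }  — reduce
  I6: { [L → P L .] }  — reduce
  I7: { [P → P g .] }  — reduce
  I8: { [L → ( g .] }  — reduce

No state contains more than one complete item.

Answer: No reduce-reduce conflicts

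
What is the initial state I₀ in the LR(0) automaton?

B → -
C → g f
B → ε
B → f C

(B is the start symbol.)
First, augment the grammar with B' → B
I₀ = CLOSURE({ [B' → . B] }):
  [B' → . B] has the dot before B: add [B → . -], [B → .], [B → . f C]
No further items can be added.

I₀ = { [B → . -], [B → . f C], [B → .], [B' → . B] }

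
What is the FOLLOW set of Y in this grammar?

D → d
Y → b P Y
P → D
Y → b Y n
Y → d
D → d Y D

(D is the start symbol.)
To compute FOLLOW(Y), find every occurrence of Y on a right-hand side N → α Y β: add FIRST(β) \ {ε}, and if β is empty or nullable also add FOLLOW(N). Iterate to a fixed point.

In Y → b P Y: Y is at the end; this adds FOLLOW(Y) to itself — nothing new
In Y → b Y n: Y is followed by n, add FIRST(n) \ {ε} = { 'n' }
In D → d Y D: Y is followed by D, add FIRST(D) \ {ε} = { 'd' }

Taking the union: FOLLOW(Y) = { 'd', 'n' }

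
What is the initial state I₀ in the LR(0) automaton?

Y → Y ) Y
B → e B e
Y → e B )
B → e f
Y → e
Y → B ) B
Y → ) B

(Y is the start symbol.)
{ [B → . e B e], [B → . e f], [Y → . ) B], [Y → . B ) B], [Y → . Y ) Y], [Y → . e B )], [Y → . e], [Y' → . Y] }

First, augment the grammar with Y' → Y
I₀ = CLOSURE({ [Y' → . Y] }):
  [Y' → . Y] has the dot before Y: add [Y → . Y ) Y], [Y → . e B )], [Y → . e], [Y → . B ) B], [Y → . ) B]
  [Y → . B ) B] has the dot before B: add [B → . e B e], [B → . e f]
No further items can be added.

I₀ = { [B → . e B e], [B → . e f], [Y → . ) B], [Y → . B ) B], [Y → . Y ) Y], [Y → . e B )], [Y → . e], [Y' → . Y] }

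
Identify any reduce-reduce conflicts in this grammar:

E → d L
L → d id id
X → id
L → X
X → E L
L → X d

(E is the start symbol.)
No reduce-reduce conflicts

A reduce-reduce conflict occurs when an LR(0) state has two complete items [A → α .] and [B → β .] — both call for a reduction, and with no lookahead the parser cannot choose between them.

Augment with E' → E and build the canonical LR(0) collection (I0 = CLOSURE({[E' → . E]}), then GOTO on every symbol after a dot until no new states appear). It has 12 states:
  I0: { [E → . d L], [E' → . E] }  — shift
  I1: { [E' → E .] }  — accept
  I2: { [E → . d L], [E → d . L], [L → . X d], [L → . X], [L → . d id id], [X → . E L], [X → . id] }  — shift
  I3: { [E → . d L], [L → . X d], [L → . X], [L → . d id id], [X → . E L], [X → . id], [X → E . L] }  — shift
  I4: { [E → d L .] }  — reduce
  I5: { [L → X . d], [L → X .] }  — shift, reduce
  I6: { [E → . d L], [E → d . L], [L → . X d], [L → . X], [L → . d id id], [L → d . id id], [X → . E L], [X → . id] }  — shift
  I7: { [X → id .] }  — reduce
  I8: { [L → d id . id], [X → id .] }  — shift, reduce
  I9: { [L → d id id .] }  — reduce
  I10: { [L → X d .] }  — reduce
  I11: { [X → E L .] }  — reduce

No state contains more than one complete item.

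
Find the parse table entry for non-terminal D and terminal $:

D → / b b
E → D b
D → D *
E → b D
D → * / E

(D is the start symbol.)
Empty (error entry)

To find M[D, $], we find productions for D where $ is in the predict set (PREDICT(N → α) = (FIRST(α) \ {ε}) ∪ (FOLLOW(N) if α ⇒* ε)).

Relevant sets:
  FIRST(D) = { '*', '/' }

D → / b b: PREDICT = { '/' }
D → D *: PREDICT = { '*', '/' }
D → * / E: PREDICT = { '*' }

M[D, $] is empty (no production applies)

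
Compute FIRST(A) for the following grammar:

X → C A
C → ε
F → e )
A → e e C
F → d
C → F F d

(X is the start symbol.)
To compute FIRST(A), examine every production with A on the left-hand side, reading each right-hand side left to right until a non-nullable symbol is reached.

From A → e e C:
  - e is a terminal: add 'e' and stop

Collecting: FIRST(A) = { 'e' }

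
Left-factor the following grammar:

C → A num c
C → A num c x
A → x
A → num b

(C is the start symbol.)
C → A num c C'
C' → ε
C' → x
A → x
A → num b

Left-factoring transforms A → αβ₁ | αβ₂ into A → αA' and A' → β₁ | β₂
(α is the longest common prefix among the alternatives). Repeat until
no nonterminal has two alternatives with a common prefix.

Round 1: C has alternatives sharing prefix 'A num c'. Introduce C': C → A num c C'
  Add: C' → ε
  Add: C' → x

No remaining common prefixes — done.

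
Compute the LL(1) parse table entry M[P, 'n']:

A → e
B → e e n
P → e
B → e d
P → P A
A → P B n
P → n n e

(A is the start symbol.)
To find M[P, 'n'], we find productions for P where 'n' is in the predict set (PREDICT(N → α) = (FIRST(α) \ {ε}) ∪ (FOLLOW(N) if α ⇒* ε)).

Relevant sets:
  FIRST(P) = { 'e', 'n' }

P → e: PREDICT = { 'e' }
P → P A: PREDICT = { 'e', 'n' }
  'n' is in predict set, so this production goes in M[P, 'n']
P → n n e: PREDICT = { 'n' }
  'n' is in predict set, so this production goes in M[P, 'n']

M[P, 'n'] = P → P A, P → n n e  (a multiply-defined cell — the grammar is not LL(1))

Answer: P → P A, P → n n e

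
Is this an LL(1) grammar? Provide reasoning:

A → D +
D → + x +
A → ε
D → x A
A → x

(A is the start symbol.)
No. Predict set conflict for A: { '+' }

A grammar is LL(1) if for each non-terminal N with multiple productions, the predict sets of those productions are pairwise disjoint, where PREDICT(N → α) = (FIRST(α) \ {ε}) ∪ (FOLLOW(N) if α ⇒* ε).

Relevant sets:
  FIRST(D) = { '+', 'x' }
  FOLLOW(A) = { $, '+' }

For A:
  PREDICT(A → D '+') = { '+', 'x' }
  PREDICT(A → ε) = { $, '+' }
  PREDICT(A → x) = { 'x' }
For D:
  PREDICT(D → '+' x '+') = { '+' }
  PREDICT(D → x A) = { 'x' }

Conflict found: Predict set conflict for A: { '+' }
The grammar is NOT LL(1).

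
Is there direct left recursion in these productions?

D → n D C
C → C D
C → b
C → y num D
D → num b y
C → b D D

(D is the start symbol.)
Yes, C is left-recursive

Direct left recursion occurs when N → N α for some non-terminal N (the right-hand side begins with the left-hand side itself).

D → n D C: starts with n
C → C D: LEFT RECURSIVE (starts with C)
C → b: starts with b
C → y num D: starts with y
D → num b y: starts with num
C → b D D: starts with b

The grammar has direct left recursion on: C.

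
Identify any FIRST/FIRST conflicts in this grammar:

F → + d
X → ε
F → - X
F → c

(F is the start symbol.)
No FIRST/FIRST conflicts.

A FIRST/FIRST conflict occurs when two productions N → α and N → β for the same non-terminal have FIRST(α) ∩ FIRST(β) ≠ ∅ (with ε ∈ FIRST of a nullable right-hand side, so two nullable alternatives also conflict).

Productions for F:
  F → + d: FIRST = { '+' }
  F → - X: FIRST = { '-' }
  F → c: FIRST = { 'c' }
X has only one production, so no FIRST/FIRST conflict is possible there.

All alternatives of each non-terminal have pairwise disjoint FIRST sets.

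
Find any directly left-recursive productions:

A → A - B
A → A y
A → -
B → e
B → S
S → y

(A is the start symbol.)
Yes, A is left-recursive

Direct left recursion occurs when N → N α for some non-terminal N (the right-hand side begins with the left-hand side itself).

A → A - B: LEFT RECURSIVE (starts with A)
A → A y: LEFT RECURSIVE (starts with A)
A → -: starts with '-'
B → e: starts with e
B → S: starts with S
S → y: starts with y

The grammar has direct left recursion on: A.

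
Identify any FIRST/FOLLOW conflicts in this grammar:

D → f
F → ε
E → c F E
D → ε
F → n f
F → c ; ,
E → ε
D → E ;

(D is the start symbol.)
Yes. F → c ';' ',' with FOLLOW(F) on { 'c' }

Nullable non-terminals: D, E, F.
FIRST sets used below: FIRST(E) = { 'c', ε }

D: nullable alternative(s) D → ε; FOLLOW(D) = { $ }
  D → f: FIRST \ {ε} = { 'f' } — disjoint from FOLLOW(D)
  D → ε: FIRST \ {ε} = { } — this is the only nullable alternative, skip
  D → E ;: FIRST \ {ε} = { ';', 'c' } — disjoint from FOLLOW(D)

E: nullable alternative(s) E → ε; FOLLOW(E) = { ';' }
  E → c F E: FIRST \ {ε} = { 'c' } — disjoint from FOLLOW(E)
  E → ε: FIRST \ {ε} = { } — this is the only nullable alternative, skip

F: nullable alternative(s) F → ε; FOLLOW(F) = { ';', 'c' }
  F → ε: FIRST \ {ε} = { } — this is the only nullable alternative, skip
  F → n f: FIRST \ {ε} = { 'n' } — disjoint from FOLLOW(F)
  F → c ; ,: FIRST \ {ε} = { 'c' } — overlaps FOLLOW(F) on { 'c' }: CONFLICT

So the grammar has 1 FIRST/FOLLOW conflict (marked CONFLICT above).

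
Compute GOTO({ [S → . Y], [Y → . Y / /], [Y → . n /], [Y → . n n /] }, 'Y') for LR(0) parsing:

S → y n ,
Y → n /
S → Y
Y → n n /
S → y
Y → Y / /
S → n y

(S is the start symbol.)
{ [S → Y .], [Y → Y . / /] }

GOTO(I, 'Y') = CLOSURE({ [A → αX.β] : [A → α.Xβ] ∈ I, X = 'Y' })

Items with dot before 'Y', with the dot advanced:
  [S → . Y] → [S → Y .]
  [Y → . Y / /] → [Y → Y . / /]
Closure adds nothing (no advanced item has the dot before a non-terminal).

GOTO = { [S → Y .], [Y → Y . / /] }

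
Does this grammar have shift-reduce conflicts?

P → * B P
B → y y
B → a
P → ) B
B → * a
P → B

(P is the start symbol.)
No shift-reduce conflicts

Augment with P' → P and build the canonical LR(0) collection (I0 = CLOSURE({[P' → . P]}), then GOTO on every symbol after a dot until no new states appear). It has 14 states:
  I0: { [B → . * a], [B → . a], [B → . y y], [P → . ) B], [P → . * B P], [P → . B], [P' → . P] }  — shift
  I1: { [B → . * a], [B → . a], [B → . y y], [P → ) . B] }  — shift
  I2: { [B → * . a], [B → . * a], [B → . a], [B → . y y], [P → * . B P] }  — shift
  I3: { [P → B .] }  — reduce
  I4: { [P' → P .] }  — accept
  I5: { [B → a .] }  — reduce
  I6: { [B → y . y] }  — shift
  I7: { [B → y y .] }  — reduce
  I8: { [B → * . a] }  — shift
  I9: { [B → . * a], [B → . a], [B → . y y], [P → * B . P], [P → . ) B], [P → . * B P], [P → . B] }  — shift
  I10: { [B → * a .], [B → a .] }  — 2 reduces
  I11: { [P → * B P .] }  — reduce
  I12: { [B → * a .] }  — reduce
  I13: { [P → ) B .] }  — reduce

No state contains both a complete item and a shift item.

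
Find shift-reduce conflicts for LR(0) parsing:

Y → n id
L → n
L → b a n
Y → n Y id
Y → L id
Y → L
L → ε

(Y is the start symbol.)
A shift-reduce conflict occurs when an LR(0) state has both:
  - a complete (reduce) item [A → α .] (dot at the end), and
  - a shift item [B → β . c γ] (dot before a terminal).

Augment with Y' → Y and build the canonical LR(0) collection (I0 = CLOSURE({[Y' → . Y]}), then GOTO on every symbol after a dot until no new states appear). It has 11 states:
  I0: { [L → . b a n], [L → . n], [L → .], [Y → . L id], [Y → . L], [Y → . n Y id], [Y → . n id], [Y' → . Y] }  — shift, reduce
  I1: { [Y → L . id], [Y → L .] }  — shift, reduce
  I2: { [Y' → Y .] }  — accept
  I3: { [L → b . a n] }  — shift
  I4: { [L → . b a n], [L → . n], [L → .], [L → n .], [Y → . L id], [Y → . L], [Y → . n Y id], [Y → . n id], [Y → n . Y id], [Y → n . id] }  — shift, 2 reduces
  I5: { [Y → n Y . id] }  — shift
  I6: { [Y → n id .] }  — reduce
  I7: { [Y → n Y id .] }  — reduce
  I8: { [L → b a . n] }  — shift
  I9: { [L → b a n .] }  — reduce
  I10: { [Y → L id .] }  — reduce

I0 contains reduce item [L → .] and shift items [L → . b a n], [L → . n], [Y → . n Y id], [Y → . n id] — shift-reduce conflict.
I1 contains reduce item [Y → L .] and shift item [Y → L . id] — shift-reduce conflict.
I4 contains reduce items [L → .], [L → n .] and shift items [L → . b a n], [L → . n], [Y → . n Y id], [Y → . n id], [Y → n . id] — shift-reduce conflict.

Answer: Yes — I0: [L → .] vs [L → . b a n]; I1: [Y → L .] vs [Y → L . id]; I4: [L → .] vs [L → . b a n]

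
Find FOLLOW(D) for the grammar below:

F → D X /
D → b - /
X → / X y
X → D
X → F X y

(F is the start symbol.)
{ '/', 'b', 'y' }

To compute FOLLOW(D), find every occurrence of D on a right-hand side N → α D β: add FIRST(β) \ {ε}, and if β is empty or nullable also add FOLLOW(N). Iterate to a fixed point.

In F → D X /: D is followed by X '/', add FIRST(X '/') \ {ε} = { '/', 'b' }
In X → D: D is at the end, add FOLLOW(X)

The FOLLOW sets referred to above (computed the same way, to a fixed point):
  FOLLOW(X) = { '/', 'y' }

Taking the union: FOLLOW(D) = { '/', 'b', 'y' }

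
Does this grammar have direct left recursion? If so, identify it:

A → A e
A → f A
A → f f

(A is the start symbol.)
Yes, A is left-recursive

Direct left recursion occurs when N → N α for some non-terminal N (the right-hand side begins with the left-hand side itself).

A → A e: LEFT RECURSIVE (starts with A)
A → f A: starts with f
A → f f: starts with f

The grammar has direct left recursion on: A.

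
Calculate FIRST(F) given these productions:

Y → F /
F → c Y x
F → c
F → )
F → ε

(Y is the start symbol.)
From F → c Y x:
  - c is a terminal: add 'c' and stop
From F → c:
  - c is a terminal: add 'c' and stop
From F → ):
  - ')' is a terminal: add ')' and stop
From F → ε:
  - ε-production, so ε ∈ FIRST(F)

Collecting: FIRST(F) = { ')', 'c', ε }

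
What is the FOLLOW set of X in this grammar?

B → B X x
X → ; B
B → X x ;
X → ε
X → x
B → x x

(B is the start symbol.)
In B → B X x: X is followed by x, add FIRST(x) \ {ε} = { 'x' }
In B → X x ;: X is followed by x ';', add FIRST(x ';') \ {ε} = { 'x' }

Taking the union: FOLLOW(X) = { 'x' }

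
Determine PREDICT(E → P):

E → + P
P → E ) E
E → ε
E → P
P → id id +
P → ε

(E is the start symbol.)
PREDICT(E → P) = (FIRST(RHS) \ {ε}) ∪ (FOLLOW(E) if ε ∈ FIRST(RHS), i.e. RHS ⇒* ε)
FIRST(P) = { ')', '+', 'id', ε }
FIRST(P) = { ')', '+', 'id', ε }
ε ∈ FIRST(P) (the right-hand side is nullable), so add FOLLOW(E) = { $, ')' }
PREDICT(E → P) = { $, ')', '+', 'id' }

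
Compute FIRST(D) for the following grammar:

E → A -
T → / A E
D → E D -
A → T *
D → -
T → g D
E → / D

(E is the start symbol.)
{ '-', '/', 'g' }

FIRST sets of the other non-terminals involved (by the same procedure, iterated to a fixed point):
  FIRST(E) = { '/', 'g' }

From D → E D -:
  - E is a non-terminal: add FIRST(E) \ {ε} = { '/', 'g' }
    E is not nullable, so stop
From D → -:
  - '-' is a terminal: add '-' and stop

Collecting: FIRST(D) = { '-', '/', 'g' }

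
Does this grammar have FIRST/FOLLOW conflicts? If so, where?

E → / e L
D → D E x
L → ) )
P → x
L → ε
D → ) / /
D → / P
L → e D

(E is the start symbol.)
Nullable non-terminals: L.

L: nullable alternative(s) L → ε; FOLLOW(L) = { $, 'x' }
  L → ) ): FIRST \ {ε} = { ')' } — disjoint from FOLLOW(L)
  L → ε: FIRST \ {ε} = { } — this is the only nullable alternative, skip
  L → e D: FIRST \ {ε} = { 'e' } — disjoint from FOLLOW(L)

D, E, P have no nullable alternative, so no FIRST/FOLLOW check is needed there.

No FIRST/FOLLOW conflicts found.

Answer: No FIRST/FOLLOW conflicts.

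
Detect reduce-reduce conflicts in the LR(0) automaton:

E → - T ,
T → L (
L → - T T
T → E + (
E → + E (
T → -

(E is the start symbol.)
A reduce-reduce conflict occurs when an LR(0) state has two complete items [A → α .] and [B → β .] — both call for a reduction, and with no lookahead the parser cannot choose between them.

Augment with E' → E and build the canonical LR(0) collection (I0 = CLOSURE({[E' → . E]}), then GOTO on every symbol after a dot until no new states appear). It has 16 states:
  I0: { [E → . + E (], [E → . - T ,], [E' → . E] }  — shift
  I1: { [E → + . E (], [E → . + E (], [E → . - T ,] }  — shift
  I2: { [E → - . T ,], [E → . + E (], [E → . - T ,], [L → . - T T], [T → . -], [T → . E + (], [T → . L (] }  — shift
  I3: { [E' → E .] }  — accept
  I4: { [E → - . T ,], [E → . + E (], [E → . - T ,], [L → - . T T], [L → . - T T], [T → - .], [T → . -], [T → . E + (], [T → . L (] }  — shift, reduce
  I5: { [T → E . + (] }  — shift
  I6: { [T → L . (] }  — shift
  I7: { [E → - T . ,] }  — shift
  I8: { [E → - T , .] }  — reduce
  I9: { [T → L ( .] }  — reduce
  I10: { [T → E + . (] }  — shift
  I11: { [T → E + ( .] }  — reduce
  I12: { [E → - T . ,], [E → . + E (], [E → . - T ,], [L → - T . T], [L → . - T T], [T → . -], [T → . E + (], [T → . L (] }  — shift
  I13: { [L → - T T .] }  — reduce
  I14: { [E → + E . (] }  — shift
  I15: { [E → + E ( .] }  — reduce

No state contains more than one complete item.

Answer: No reduce-reduce conflicts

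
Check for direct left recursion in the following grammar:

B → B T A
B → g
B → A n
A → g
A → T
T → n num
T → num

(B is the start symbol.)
Yes, B is left-recursive

Direct left recursion occurs when N → N α for some non-terminal N (the right-hand side begins with the left-hand side itself).

B → B T A: LEFT RECURSIVE (starts with B)
B → g: starts with g
B → A n: starts with A
A → g: starts with g
A → T: starts with T
T → n num: starts with n
T → num: starts with num

The grammar has direct left recursion on: B.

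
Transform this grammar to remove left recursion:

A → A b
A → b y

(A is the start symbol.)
A is directly left-recursive. The standard transformation for
  A → A α₁ | ... | A α_m | β₁ | ... | β_n
is
  A  → β₁ A' | ... | β_n A'
  A' → α₁ A' | ... | α_m A' | ε

A → b y becomes A → b y A'
A → A b becomes A' → b A'
Add A' → ε

Resulting grammar:
A → b y A'
A' → b A'
A' → ε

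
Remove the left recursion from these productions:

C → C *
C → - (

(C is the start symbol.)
C → - ( C'
C' → * C'
C' → ε

C is directly left-recursive. The standard transformation for
  A → A α₁ | ... | A α_m | β₁ | ... | β_n
is
  A  → β₁ A' | ... | β_n A'
  A' → α₁ A' | ... | α_m A' | ε

C → - ( becomes C → - ( C'
C → C * becomes C' → * C'
Add C' → ε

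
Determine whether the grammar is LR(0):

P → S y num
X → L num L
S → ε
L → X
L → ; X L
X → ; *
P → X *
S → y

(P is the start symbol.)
A grammar is LR(0) if no state in the canonical LR(0) collection has:
  - both a shift item (dot before a terminal) and a complete item (shift-reduce conflict), or
  - two or more complete items (reduce-reduce conflict; the accept item [P' → P .] counts as a complete item here).

Augment with P' → P and build the canonical LR(0) collection (I0 = CLOSURE({[P' → . P]}), then GOTO on every symbol after a dot until no new states appear). It has 16 states:
  I0: { [L → . ; X L], [L → . X], [P → . S y num], [P → . X *], [P' → . P], [S → . y], [S → .], [X → . ; *], [X → . L num L] }  — shift, reduce
  I1: { [L → . ; X L], [L → . X], [L → ; . X L], [X → . ; *], [X → . L num L], [X → ; . *] }  — shift
  I2: { [X → L . num L] }  — shift
  I3: { [P' → P .] }  — accept
  I4: { [P → S . y num] }  — shift
  I5: { [L → X .], [P → X . *] }  — shift, reduce
  I6: { [S → y .] }  — reduce
  I7: { [P → X * .] }  — reduce
  I8: { [P → S y . num] }  — shift
  I9: { [P → S y num .] }  — reduce
  I10: { [L → . ; X L], [L → . X], [X → . ; *], [X → . L num L], [X → L num . L] }  — shift
  I11: { [X → L . num L], [X → L num L .] }  — shift, reduce
  I12: { [L → X .] }  — reduce
  I13: { [X → ; * .] }  — reduce
  I14: { [L → . ; X L], [L → . X], [L → ; X . L], [L → X .], [X → . ; *], [X → . L num L] }  — shift, reduce
  I15: { [L → ; X L .], [X → L . num L] }  — shift, reduce

Conflict in state I0:
  Shift-reduce conflict between [S → .] and [L → . ; X L]
So the grammar is NOT LR(0).

Answer: No. Shift-reduce conflict between [S → .] and [L → . ; X L]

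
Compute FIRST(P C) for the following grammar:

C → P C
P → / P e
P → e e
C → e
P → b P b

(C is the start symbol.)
FIRST sets of the non-terminals involved (from the grammar, by fixed-point iteration):
  FIRST(P) = { '/', 'b', 'e' }

To compute FIRST(P C), process the symbols left to right:
Symbol P is a non-terminal. Add FIRST(P) \ {ε} = { '/', 'b', 'e' }
P is not nullable (ε ∉ FIRST(P)), so stop here.
FIRST(P C) = { '/', 'b', 'e' }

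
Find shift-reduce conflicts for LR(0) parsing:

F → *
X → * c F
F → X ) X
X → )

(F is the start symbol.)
Yes — I2: [F → * .] vs [X → * . c F]

Augment with F' → F and build the canonical LR(0) collection (I0 = CLOSURE({[F' → . F]}), then GOTO on every symbol after a dot until no new states appear). It has 10 states:
  I0: { [F → . *], [F → . X ) X], [F' → . F], [X → . )], [X → . * c F] }  — shift
  I1: { [X → ) .] }  — reduce
  I2: { [F → * .], [X → * . c F] }  — shift, reduce
  I3: { [F' → F .] }  — accept
  I4: { [F → X . ) X] }  — shift
  I5: { [F → X ) . X], [X → . )], [X → . * c F] }  — shift
  I6: { [X → * . c F] }  — shift
  I7: { [F → X ) X .] }  — reduce
  I8: { [F → . *], [F → . X ) X], [X → * c . F], [X → . )], [X → . * c F] }  — shift
  I9: { [X → * c F .] }  — reduce

I2 contains reduce item [F → * .] and shift item [X → * . c F] — shift-reduce conflict.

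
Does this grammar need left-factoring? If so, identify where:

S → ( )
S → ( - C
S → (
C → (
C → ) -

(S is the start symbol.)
Left-factoring is needed when two productions for the same non-terminal
share a common prefix on the right-hand side.

Productions for S:
  S → ( )
  S → ( - C
  S → (
Productions for C:
  C → (
  C → ) -

Found common prefix '(' in productions for S

Answer: Yes, S has productions with common prefix '('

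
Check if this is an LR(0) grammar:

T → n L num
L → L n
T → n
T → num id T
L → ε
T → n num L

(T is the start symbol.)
No. Shift-reduce conflict between [L → .] and [T → n . num L]

A grammar is LR(0) if no state in the canonical LR(0) collection has:
  - both a shift item (dot before a terminal) and a complete item (shift-reduce conflict), or
  - two or more complete items (reduce-reduce conflict; the accept item [T' → T .] counts as a complete item here).

Augment with T' → T and build the canonical LR(0) collection (I0 = CLOSURE({[T' → . T]}), then GOTO on every symbol after a dot until no new states appear). It has 11 states:
  I0: { [T → . n L num], [T → . n num L], [T → . n], [T → . num id T], [T' → . T] }  — shift
  I1: { [T' → T .] }  — accept
  I2: { [L → . L n], [L → .], [T → n . L num], [T → n . num L], [T → n .] }  — shift, 2 reduces
  I3: { [T → num . id T] }  — shift
  I4: { [T → . n L num], [T → . n num L], [T → . n], [T → . num id T], [T → num id . T] }  — shift
  I5: { [T → num id T .] }  — reduce
  I6: { [L → L . n], [T → n L . num] }  — shift
  I7: { [L → . L n], [L → .], [T → n num . L] }  — reduce
  I8: { [L → L . n], [T → n num L .] }  — shift, reduce
  I9: { [L → L n .] }  — reduce
  I10: { [T → n L num .] }  — reduce

Conflict in state I2:
  Shift-reduce conflict between [L → .] and [T → n . num L]
So the grammar is NOT LR(0).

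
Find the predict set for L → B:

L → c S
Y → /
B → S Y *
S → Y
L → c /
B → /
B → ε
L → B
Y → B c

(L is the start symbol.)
PREDICT(L → B) = (FIRST(RHS) \ {ε}) ∪ (FOLLOW(L) if ε ∈ FIRST(RHS), i.e. RHS ⇒* ε)
FIRST(B) = { '/', 'c', ε }
FIRST(B) = { '/', 'c', ε }
ε ∈ FIRST(B) (the right-hand side is nullable), so add FOLLOW(L) = { $ }
PREDICT(L → B) = { $, '/', 'c' }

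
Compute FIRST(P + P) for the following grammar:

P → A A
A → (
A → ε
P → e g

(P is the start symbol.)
FIRST sets of the non-terminals involved (from the grammar, by fixed-point iteration):
  FIRST(P) = { '(', 'e', ε }

To compute FIRST(P + P), process the symbols left to right:
Symbol P is a non-terminal. Add FIRST(P) \ {ε} = { '(', 'e' }
P is nullable (ε ∈ FIRST(P)), continue to the next symbol.
Symbol + is a terminal. Add '+' and stop.
FIRST(P + P) = { '(', '+', 'e' }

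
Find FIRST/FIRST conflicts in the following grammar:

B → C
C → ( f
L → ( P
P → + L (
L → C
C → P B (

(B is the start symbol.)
Yes. L → '(' P / L → C on { '(' }

A FIRST/FIRST conflict occurs when two productions N → α and N → β for the same non-terminal have FIRST(α) ∩ FIRST(β) ≠ ∅ (with ε ∈ FIRST of a nullable right-hand side, so two nullable alternatives also conflict).

FIRST sets of the non-terminals at (or reachable through a nullable prefix from) the front of some alternative:
  FIRST(P) = { '+' }
  FIRST(C) = { '(', '+' }

Productions for C:
  C → ( f: FIRST = { '(' }
  C → P B (: FIRST = { '+' }
Productions for L:
  L → ( P: FIRST = { '(' }
  L → C: FIRST = { '(', '+' }
B, P have only one production, so no FIRST/FIRST conflict is possible there.

Conflict for L: L → ( P and L → C
  Overlap: { '(' }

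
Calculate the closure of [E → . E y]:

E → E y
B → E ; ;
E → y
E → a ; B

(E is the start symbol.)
Start with: [E → . E y]
  [E → . E y] has the dot before E: add [E → . y], [E → . a ; B]
No further items can be added.

CLOSURE = { [E → . E y], [E → . a ; B], [E → . y] }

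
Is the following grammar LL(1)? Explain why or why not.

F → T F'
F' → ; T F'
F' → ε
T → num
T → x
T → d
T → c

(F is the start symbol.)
Yes, the grammar is LL(1).

A grammar is LL(1) if for each non-terminal N with multiple productions, the predict sets of those productions are pairwise disjoint, where PREDICT(N → α) = (FIRST(α) \ {ε}) ∪ (FOLLOW(N) if α ⇒* ε).

Relevant sets:
  FOLLOW(F') = { $ }

For F':
  PREDICT(F' → ';' T F') = { ';' }
  PREDICT(F' → ε) = { $ }
For T:
  PREDICT(T → num) = { 'num' }
  PREDICT(T → x) = { 'x' }
  PREDICT(T → d) = { 'd' }
  PREDICT(T → c) = { 'c' }
F has a single production, so nothing to check there.

All predict sets are disjoint. The grammar IS LL(1).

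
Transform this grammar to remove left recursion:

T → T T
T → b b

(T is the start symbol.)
T → b b T'
T' → T T'
T' → ε

T is directly left-recursive. The standard transformation for
  A → A α₁ | ... | A α_m | β₁ | ... | β_n
is
  A  → β₁ A' | ... | β_n A'
  A' → α₁ A' | ... | α_m A' | ε

T → b b becomes T → b b T'
T → T T becomes T' → T T'
Add T' → ε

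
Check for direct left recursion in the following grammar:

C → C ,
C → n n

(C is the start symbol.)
Direct left recursion occurs when N → N α for some non-terminal N (the right-hand side begins with the left-hand side itself).

C → C ,: LEFT RECURSIVE (starts with C)
C → n n: starts with n

The grammar has direct left recursion on: C.

Answer: Yes, C is left-recursive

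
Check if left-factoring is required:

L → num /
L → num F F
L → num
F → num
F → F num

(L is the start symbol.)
Left-factoring is needed when two productions for the same non-terminal
share a common prefix on the right-hand side.

Productions for L:
  L → num /
  L → num F F
  L → num
Productions for F:
  F → num
  F → F num

Found common prefix 'num' in productions for L

Answer: Yes, L has productions with common prefix 'num'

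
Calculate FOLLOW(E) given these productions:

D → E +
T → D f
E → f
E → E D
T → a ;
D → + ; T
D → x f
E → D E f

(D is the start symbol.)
{ '+', 'f', 'x' }

In D → E +: E is followed by '+', add FIRST('+') \ {ε} = { '+' }
In E → E D: E is followed by D, add FIRST(D) \ {ε} = { '+', 'f', 'x' }
In E → D E f: E is followed by f, add FIRST(f) \ {ε} = { 'f' }

Taking the union: FOLLOW(E) = { '+', 'f', 'x' }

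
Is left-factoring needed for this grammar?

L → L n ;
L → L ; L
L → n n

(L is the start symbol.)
Yes, L has productions with common prefix 'L'

Left-factoring is needed when two productions for the same non-terminal
share a common prefix on the right-hand side.

Productions for L:
  L → L n ;
  L → L ; L
  L → n n

Found common prefix 'L' in productions for L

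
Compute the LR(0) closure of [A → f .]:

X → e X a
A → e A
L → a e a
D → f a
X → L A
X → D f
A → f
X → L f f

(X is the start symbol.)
Start with: [A → f .]
The dot is at the end, so nothing is added.

CLOSURE = { [A → f .] }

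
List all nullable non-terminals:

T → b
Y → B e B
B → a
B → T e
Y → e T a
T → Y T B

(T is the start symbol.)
None

A non-terminal is nullable if it can derive ε (the empty string): either it has an ε-production, or it has a production whose right-hand side consists entirely of nullable non-terminals.

There are no ε-productions, so no non-terminal can derive ε.
No non-terminals are nullable.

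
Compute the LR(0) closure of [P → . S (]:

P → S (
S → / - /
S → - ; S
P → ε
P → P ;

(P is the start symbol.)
Start with: [P → . S (]
  [P → . S (] has the dot before S: add [S → . / - /], [S → . - ; S]
No further items can be added.

CLOSURE = { [P → . S (], [S → . - ; S], [S → . / - /] }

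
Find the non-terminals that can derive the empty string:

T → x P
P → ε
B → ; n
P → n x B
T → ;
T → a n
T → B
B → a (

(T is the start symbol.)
A non-terminal is nullable if it can derive ε (the empty string): either it has an ε-production, or it has a production whose right-hand side consists entirely of nullable non-terminals.

ε-productions: P → ε
So P is immediately nullable.
No further non-terminal can be added: every production for the remaining non-terminals contains a terminal or a non-nullable non-terminal.
Nullable = { 'P' }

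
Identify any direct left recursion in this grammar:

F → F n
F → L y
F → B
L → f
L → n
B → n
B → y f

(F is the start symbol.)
Yes, F is left-recursive

Direct left recursion occurs when N → N α for some non-terminal N (the right-hand side begins with the left-hand side itself).

F → F n: LEFT RECURSIVE (starts with F)
F → L y: starts with L
F → B: starts with B
L → f: starts with f
L → n: starts with n
B → n: starts with n
B → y f: starts with y

The grammar has direct left recursion on: F.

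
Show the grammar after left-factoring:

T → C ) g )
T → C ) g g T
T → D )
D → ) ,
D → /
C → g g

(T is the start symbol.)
T → C ) g T'
T' → )
T' → g T
T → D )
D → ) ,
D → /
C → g g

Left-factoring transforms A → αβ₁ | αβ₂ into A → αA' and A' → β₁ | β₂
(α is the longest common prefix among the alternatives). Repeat until
no nonterminal has two alternatives with a common prefix.

Round 1: T has alternatives sharing prefix 'C ) g'. Introduce T': T → C ) g T'
  Add: T' → )
  Add: T' → g T

No remaining common prefixes — done.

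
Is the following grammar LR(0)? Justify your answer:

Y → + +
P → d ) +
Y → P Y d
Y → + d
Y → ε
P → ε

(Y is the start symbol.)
Augment with Y' → Y and build the canonical LR(0) collection (I0 = CLOSURE({[Y' → . Y]}), then GOTO on every symbol after a dot until no new states appear). It has 11 states:
  I0: { [P → . d ) +], [P → .], [Y → . + +], [Y → . + d], [Y → . P Y d], [Y → .], [Y' → . Y] }  — shift, 2 reduces
  I1: { [Y → + . +], [Y → + . d] }  — shift
  I2: { [P → . d ) +], [P → .], [Y → . + +], [Y → . + d], [Y → . P Y d], [Y → .], [Y → P . Y d] }  — shift, 2 reduces
  I3: { [Y' → Y .] }  — accept
  I4: { [P → d . ) +] }  — shift
  I5: { [P → d ) . +] }  — shift
  I6: { [P → d ) + .] }  — reduce
  I7: { [Y → P Y . d] }  — shift
  I8: { [Y → P Y d .] }  — reduce
  I9: { [Y → + + .] }  — reduce
  I10: { [Y → + d .] }  — reduce

Conflict in state I0:
  Shift-reduce conflict between [P → .] and [P → . d ) +]
So the grammar is NOT LR(0).

Answer: No. Shift-reduce conflict between [P → .] and [P → . d ) +]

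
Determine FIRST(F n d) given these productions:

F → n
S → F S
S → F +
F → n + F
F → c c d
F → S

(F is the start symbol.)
FIRST sets of the non-terminals involved (from the grammar, by fixed-point iteration):
  FIRST(F) = { 'c', 'n' }

To compute FIRST(F n d), process the symbols left to right:
Symbol F is a non-terminal. Add FIRST(F) \ {ε} = { 'c', 'n' }
F is not nullable (ε ∉ FIRST(F)), so stop here.
FIRST(F n d) = { 'c', 'n' }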